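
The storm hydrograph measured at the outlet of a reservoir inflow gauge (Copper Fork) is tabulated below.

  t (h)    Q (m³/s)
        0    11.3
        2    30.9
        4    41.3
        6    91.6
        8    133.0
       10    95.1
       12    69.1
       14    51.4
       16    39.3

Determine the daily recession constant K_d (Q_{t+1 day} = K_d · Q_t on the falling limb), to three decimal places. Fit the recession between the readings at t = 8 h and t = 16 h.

Between t = 8 h and t = 16 h the flow falls from 133.0 to 39.3 m³/s over 4×2 h = 8 h.
Per-interval ratio K = (39.3/133.0)^(1/4) = 0.7373; K_d = K^(24/2) = 0.026.

K_d ≈ 0.026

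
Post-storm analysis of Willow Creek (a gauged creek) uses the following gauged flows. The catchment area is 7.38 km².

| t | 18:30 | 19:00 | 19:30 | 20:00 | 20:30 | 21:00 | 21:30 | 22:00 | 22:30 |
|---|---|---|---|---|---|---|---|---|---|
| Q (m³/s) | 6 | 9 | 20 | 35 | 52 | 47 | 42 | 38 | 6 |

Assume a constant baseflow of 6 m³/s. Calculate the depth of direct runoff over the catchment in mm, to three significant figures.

d ≈ 49.0 mm

Direct runoff: 0.0, 3.0, 14.0, 29.0, 46.0, 41.0, 36.0, 32.0, 0.0 m³/s; ΣQ_DR = 201.0 m³/s.
V = ΣQ_DR · Δt = 201.0 × 1800 s = 3.618 × 10^5 m³.
Over A = 7.38 km², depth = V / A = 49.0 mm.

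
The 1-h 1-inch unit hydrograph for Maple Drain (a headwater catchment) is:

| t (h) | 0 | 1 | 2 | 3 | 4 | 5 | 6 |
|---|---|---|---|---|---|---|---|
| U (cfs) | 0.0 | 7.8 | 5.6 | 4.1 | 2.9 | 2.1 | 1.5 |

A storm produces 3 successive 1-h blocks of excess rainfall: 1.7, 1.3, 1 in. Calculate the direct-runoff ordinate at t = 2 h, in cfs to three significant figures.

By discrete convolution, Q_j = Σ (P_i / 1 in) · U_{j−i}.
At t = 2 h (j=2): Q = (1.7/1)·5.6 + (1.3/1)·7.8 + (1/1)·0.0 = 19.7 cfs.

Q ≈ 19.7 cfs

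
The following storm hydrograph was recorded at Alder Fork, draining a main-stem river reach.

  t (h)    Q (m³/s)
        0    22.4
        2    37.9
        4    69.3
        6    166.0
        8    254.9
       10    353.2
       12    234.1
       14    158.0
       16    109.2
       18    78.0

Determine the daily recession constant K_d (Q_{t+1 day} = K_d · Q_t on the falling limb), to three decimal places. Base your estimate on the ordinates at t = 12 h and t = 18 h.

Between t = 12 h and t = 18 h the flow falls from 234.1 to 78.0 m³/s over 3×2 h = 6 h.
Per-interval ratio K = (78.0/234.1)^(1/3) = 0.6933; K_d = K^(24/2) = 0.012.

K_d ≈ 0.012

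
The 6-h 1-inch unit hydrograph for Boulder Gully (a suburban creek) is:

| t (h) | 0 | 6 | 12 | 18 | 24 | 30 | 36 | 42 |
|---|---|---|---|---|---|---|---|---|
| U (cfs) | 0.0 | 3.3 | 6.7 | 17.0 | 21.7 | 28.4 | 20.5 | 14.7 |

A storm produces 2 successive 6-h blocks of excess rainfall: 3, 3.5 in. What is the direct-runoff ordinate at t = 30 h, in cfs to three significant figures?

By discrete convolution, Q_j = Σ (P_i / 1 in) · U_{j−i}.
At t = 30 h (j=5): Q = (3/1)·28.4 + (3.5/1)·21.7 = 161 cfs.

Q ≈ 161 cfs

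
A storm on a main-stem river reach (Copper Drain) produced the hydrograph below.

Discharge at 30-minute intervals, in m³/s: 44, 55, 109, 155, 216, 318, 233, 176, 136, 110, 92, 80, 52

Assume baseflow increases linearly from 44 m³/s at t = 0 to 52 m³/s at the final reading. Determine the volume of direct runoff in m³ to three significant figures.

V ≈ 2.07 × 10^6 m³

Direct-runoff ordinates (Q − Q_b): 0.00, 10.33, 63.67, 109.00, 169.33, 270.67, 185.00, 127.33, 86.67, 60.00, 41.33, 28.67, 0.00 m³/s.
ΣQ_DR = 1152 m³/s.
With Δt = 0.5 h = 1800 s, V = ΣQ_DR · Δt = 1152 × 1800 = 2.07 × 10^6 m³.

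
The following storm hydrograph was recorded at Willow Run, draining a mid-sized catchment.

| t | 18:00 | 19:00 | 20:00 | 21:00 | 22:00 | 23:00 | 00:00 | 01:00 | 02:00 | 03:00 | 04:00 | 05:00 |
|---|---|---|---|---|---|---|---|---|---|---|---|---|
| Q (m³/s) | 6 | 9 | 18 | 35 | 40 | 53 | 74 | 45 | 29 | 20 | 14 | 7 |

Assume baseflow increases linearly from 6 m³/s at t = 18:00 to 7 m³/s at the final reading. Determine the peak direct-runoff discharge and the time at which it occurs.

Q_p = 67.45 m³/s at t = 00:00

Subtracting baseflow gives direct-runoff ordinates: 0.00, 2.91, 11.82, 28.73, 33.64, 46.55, 67.45, 38.36, 22.27, 13.18, 7.09, 0.00 m³/s.
The maximum is 67.45 m³/s, occurring at the reading for t = 00:00.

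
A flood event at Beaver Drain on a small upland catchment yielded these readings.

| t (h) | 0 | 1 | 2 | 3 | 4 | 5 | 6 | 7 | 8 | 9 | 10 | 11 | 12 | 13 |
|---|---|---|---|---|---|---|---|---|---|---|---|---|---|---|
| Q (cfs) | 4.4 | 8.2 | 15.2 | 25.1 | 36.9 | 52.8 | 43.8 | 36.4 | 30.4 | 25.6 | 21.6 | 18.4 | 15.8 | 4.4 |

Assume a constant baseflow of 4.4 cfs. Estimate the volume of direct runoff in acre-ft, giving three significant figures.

Direct-runoff ordinates (Q − Q_b): 0.0, 3.8, 10.8, 20.7, 32.5, 48.4, 39.4, 32.0, 26.0, 21.2, 17.2, 14.0, 11.4, 0.0 cfs.
ΣQ_DR = 277.4 cfs.
With Δt = 1 h = 3600 s, V = ΣQ_DR · Δt = 277.4 × 3600 = 9.99 × 10^5 ft³ = 22.9 acre-ft.

V ≈ 22.9 acre-ft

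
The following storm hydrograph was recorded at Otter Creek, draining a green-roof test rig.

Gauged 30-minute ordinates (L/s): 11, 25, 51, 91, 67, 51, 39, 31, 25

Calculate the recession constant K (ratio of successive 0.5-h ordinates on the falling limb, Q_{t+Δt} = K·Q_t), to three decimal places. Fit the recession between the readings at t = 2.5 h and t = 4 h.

Using the recession-limb readings at t = 2.5 h and t = 4 h: Q falls from 51 to 25 L/s over 3 intervals.
K = (Q₂/Q₁)^(1/3) = (25/51)^(1/3) = 0.788.

K ≈ 0.788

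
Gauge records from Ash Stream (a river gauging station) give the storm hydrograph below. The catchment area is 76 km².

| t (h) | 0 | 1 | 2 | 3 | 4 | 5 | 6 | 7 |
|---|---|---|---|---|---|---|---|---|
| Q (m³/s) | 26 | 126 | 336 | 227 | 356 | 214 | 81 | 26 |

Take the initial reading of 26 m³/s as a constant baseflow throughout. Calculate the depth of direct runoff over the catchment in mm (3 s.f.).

d ≈ 56.1 mm

Direct runoff: 0.0, 100.0, 310.0, 201.0, 330.0, 188.0, 55.0, 0.0 m³/s; ΣQ_DR = 1184 m³/s.
V = ΣQ_DR · Δt = 1184 × 3600 s = 4.262 × 10^6 m³.
Over A = 76 km², depth = V / A = 56.1 mm.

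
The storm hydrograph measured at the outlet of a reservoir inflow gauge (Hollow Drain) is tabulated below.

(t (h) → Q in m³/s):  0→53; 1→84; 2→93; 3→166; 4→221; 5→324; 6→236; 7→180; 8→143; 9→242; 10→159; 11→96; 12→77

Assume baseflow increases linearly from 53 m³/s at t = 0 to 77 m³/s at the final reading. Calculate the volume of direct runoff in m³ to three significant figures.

Direct-runoff ordinates (Q − Q_b): 0.00, 29.00, 36.00, 107.00, 160.00, 261.00, 171.00, 113.00, 74.00, 171.00, 86.00, 21.00, 0.00 m³/s.
ΣQ_DR = 1229 m³/s.
With Δt = 1 h = 3600 s, V = ΣQ_DR · Δt = 1229 × 3600 = 4.42 × 10^6 m³.

V ≈ 4.42 × 10^6 m³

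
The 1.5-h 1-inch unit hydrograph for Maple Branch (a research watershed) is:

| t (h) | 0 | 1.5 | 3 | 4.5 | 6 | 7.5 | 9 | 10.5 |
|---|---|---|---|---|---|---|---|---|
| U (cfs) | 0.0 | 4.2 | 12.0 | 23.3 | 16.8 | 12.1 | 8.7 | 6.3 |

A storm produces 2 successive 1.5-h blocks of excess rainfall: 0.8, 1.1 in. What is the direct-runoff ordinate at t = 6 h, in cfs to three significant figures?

By discrete convolution, Q_j = Σ (P_i / 1 in) · U_{j−i}.
At t = 6 h (j=4): Q = (0.8/1)·16.8 + (1.1/1)·23.3 = 39.1 cfs.

Q ≈ 39.1 cfs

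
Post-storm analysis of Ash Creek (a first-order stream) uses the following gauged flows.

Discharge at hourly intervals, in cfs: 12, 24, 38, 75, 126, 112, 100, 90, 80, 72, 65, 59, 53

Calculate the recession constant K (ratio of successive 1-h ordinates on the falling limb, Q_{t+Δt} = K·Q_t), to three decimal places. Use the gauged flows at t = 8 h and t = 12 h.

Using the recession-limb readings at t = 8 h and t = 12 h: Q falls from 80 to 53 cfs over 4 intervals.
K = (Q₂/Q₁)^(1/4) = (53/80)^(1/4) = 0.902.

K ≈ 0.902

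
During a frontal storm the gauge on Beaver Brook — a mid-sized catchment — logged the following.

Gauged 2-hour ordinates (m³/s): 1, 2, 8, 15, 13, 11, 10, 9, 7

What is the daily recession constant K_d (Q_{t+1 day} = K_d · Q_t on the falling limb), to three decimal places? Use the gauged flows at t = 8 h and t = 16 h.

Between t = 8 h and t = 16 h the flow falls from 13 to 7 m³/s over 4×2 h = 8 h.
Per-interval ratio K = (7/13)^(1/4) = 0.8566; K_d = K^(24/2) = 0.156.

K_d ≈ 0.156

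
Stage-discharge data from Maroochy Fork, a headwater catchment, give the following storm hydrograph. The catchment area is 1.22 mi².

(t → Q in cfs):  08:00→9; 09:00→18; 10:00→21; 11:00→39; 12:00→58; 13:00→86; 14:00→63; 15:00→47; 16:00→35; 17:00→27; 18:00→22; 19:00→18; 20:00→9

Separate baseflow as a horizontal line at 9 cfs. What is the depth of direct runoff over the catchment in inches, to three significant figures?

Direct runoff: 0.0, 9.0, 12.0, 30.0, 49.0, 77.0, 54.0, 38.0, 26.0, 18.0, 13.0, 9.0, 0.0 cfs; ΣQ_DR = 335.0 cfs.
V = ΣQ_DR · Δt = 335.0 × 3600 s = 1.206 × 10^6 ft³.
Over A = 1.22 mi², depth = V / A = 0.426 in.

d ≈ 0.426 in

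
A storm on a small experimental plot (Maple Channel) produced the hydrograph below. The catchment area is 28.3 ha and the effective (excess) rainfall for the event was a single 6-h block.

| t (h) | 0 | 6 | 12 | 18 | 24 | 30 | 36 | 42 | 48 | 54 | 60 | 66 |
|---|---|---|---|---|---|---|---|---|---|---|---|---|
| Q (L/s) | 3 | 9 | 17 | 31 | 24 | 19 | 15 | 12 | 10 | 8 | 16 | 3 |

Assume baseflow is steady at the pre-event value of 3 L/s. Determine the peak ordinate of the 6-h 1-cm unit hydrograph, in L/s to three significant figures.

U_p ≈ 28.0 L/s

Direct runoff: 0.0, 6.0, 14.0, 28.0, 21.0, 16.0, 12.0, 9.0, 7.0, 5.0, 13.0, 0.0 L/s; ΣQ_DR = 131.0 L/s, peak = 28.0 L/s.
Runoff depth d = ΣQ_DR·Δt / A = 131.0 × 21600 / (28.3 ha) = 9.999 mm.
The 1-cm UH is the DRH scaled by (10 mm)/d, so U_p = 28.0 × 10/9.999 = 28.0 L/s.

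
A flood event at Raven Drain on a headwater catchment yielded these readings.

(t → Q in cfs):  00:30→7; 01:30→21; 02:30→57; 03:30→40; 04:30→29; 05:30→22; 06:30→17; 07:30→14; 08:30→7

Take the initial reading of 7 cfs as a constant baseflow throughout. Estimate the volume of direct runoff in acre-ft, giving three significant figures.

Direct-runoff ordinates (Q − Q_b): 0.0, 14.0, 50.0, 33.0, 22.0, 15.0, 10.0, 7.0, 0.0 cfs.
ΣQ_DR = 151.0 cfs.
With Δt = 1 h = 3600 s, V = ΣQ_DR · Δt = 151.0 × 3600 = 5.44 × 10^5 ft³ = 12.5 acre-ft.

V ≈ 12.5 acre-ft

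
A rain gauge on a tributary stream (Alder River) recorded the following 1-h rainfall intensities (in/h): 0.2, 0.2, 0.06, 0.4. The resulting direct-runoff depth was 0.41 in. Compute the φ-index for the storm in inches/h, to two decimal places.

Only the 3 blocks with intensity above φ contribute runoff: 0.2, 0.2, 0.4 in/h.
Σ(I−φ)·Δt = d  ⇒  (0.2+0.2+0.4 − 3φ)·1 = 0.41
φ = (0.8000 − 0.41/1) / 3 = 0.13 in/h.

φ ≈ 0.13 in/h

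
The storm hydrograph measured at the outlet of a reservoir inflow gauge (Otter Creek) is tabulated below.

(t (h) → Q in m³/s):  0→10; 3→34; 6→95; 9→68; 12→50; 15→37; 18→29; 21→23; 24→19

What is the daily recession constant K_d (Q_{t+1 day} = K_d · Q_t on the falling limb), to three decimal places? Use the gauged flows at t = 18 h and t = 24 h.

Between t = 18 h and t = 24 h the flow falls from 29 to 19 m³/s over 2×3 h = 6 h.
Per-interval ratio K = (19/29)^(1/2) = 0.8094; K_d = K^(24/3) = 0.184.

K_d ≈ 0.184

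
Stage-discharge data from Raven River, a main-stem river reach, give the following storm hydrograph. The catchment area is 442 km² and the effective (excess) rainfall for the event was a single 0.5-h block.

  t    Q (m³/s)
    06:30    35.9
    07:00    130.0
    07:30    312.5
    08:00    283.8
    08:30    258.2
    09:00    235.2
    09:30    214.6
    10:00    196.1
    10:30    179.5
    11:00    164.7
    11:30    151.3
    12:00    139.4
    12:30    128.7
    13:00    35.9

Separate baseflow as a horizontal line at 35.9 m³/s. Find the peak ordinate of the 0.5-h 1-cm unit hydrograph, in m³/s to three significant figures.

U_p ≈ 346 m³/s

Direct runoff: 0.0, 94.1, 276.6, 247.9, 222.3, 199.3, 178.7, 160.2, 143.6, 128.8, 115.4, 103.5, 92.8, 0.0 m³/s; ΣQ_DR = 1963 m³/s, peak = 276.6 m³/s.
Runoff depth d = ΣQ_DR·Δt / A = 1963 × 1800 / (442 km²) = 7.995 mm.
The 1-cm UH is the DRH scaled by (10 mm)/d, so U_p = 276.6 × 10/7.995 = 346 m³/s.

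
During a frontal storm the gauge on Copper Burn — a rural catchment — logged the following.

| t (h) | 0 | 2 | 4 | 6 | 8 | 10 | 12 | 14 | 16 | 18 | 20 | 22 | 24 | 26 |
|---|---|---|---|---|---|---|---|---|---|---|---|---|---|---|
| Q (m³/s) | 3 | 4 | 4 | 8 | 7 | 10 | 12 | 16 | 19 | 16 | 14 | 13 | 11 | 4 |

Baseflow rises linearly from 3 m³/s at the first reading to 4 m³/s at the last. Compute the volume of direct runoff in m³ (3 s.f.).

V ≈ 6.62 × 10^5 m³

Direct-runoff ordinates (Q − Q_b): 0.00, 0.92, 0.85, 4.77, 3.69, 6.62, 8.54, 12.46, 15.38, 12.31, 10.23, 9.15, 7.08, 0.00 m³/s.
ΣQ_DR = 92.00 m³/s.
With Δt = 2 h = 7200 s, V = ΣQ_DR · Δt = 92.00 × 7200 = 6.62 × 10^5 m³.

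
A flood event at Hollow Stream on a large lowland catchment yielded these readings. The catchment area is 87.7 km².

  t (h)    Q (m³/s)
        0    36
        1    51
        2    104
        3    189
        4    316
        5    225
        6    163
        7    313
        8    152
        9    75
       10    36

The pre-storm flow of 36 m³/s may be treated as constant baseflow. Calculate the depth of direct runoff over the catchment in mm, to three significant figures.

d ≈ 51.9 mm

Direct runoff: 0.0, 15.0, 68.0, 153.0, 280.0, 189.0, 127.0, 277.0, 116.0, 39.0, 0.0 m³/s; ΣQ_DR = 1264 m³/s.
V = ΣQ_DR · Δt = 1264 × 3600 s = 4.550 × 10^6 m³.
Over A = 87.7 km², depth = V / A = 51.9 mm.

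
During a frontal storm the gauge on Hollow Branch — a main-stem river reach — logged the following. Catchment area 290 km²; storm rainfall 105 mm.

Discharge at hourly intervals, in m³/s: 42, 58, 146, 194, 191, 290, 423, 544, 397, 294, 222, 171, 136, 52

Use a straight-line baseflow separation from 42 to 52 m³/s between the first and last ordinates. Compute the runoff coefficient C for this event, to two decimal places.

C ≈ 0.30

ΣQ_DR = 2502 m³/s; V = ΣQ_DR·Δt = 9.007 × 10^6 m³.
Runoff depth d = V / A = 31.06 mm.
C = d / P = 31.06 / 105 = 0.30.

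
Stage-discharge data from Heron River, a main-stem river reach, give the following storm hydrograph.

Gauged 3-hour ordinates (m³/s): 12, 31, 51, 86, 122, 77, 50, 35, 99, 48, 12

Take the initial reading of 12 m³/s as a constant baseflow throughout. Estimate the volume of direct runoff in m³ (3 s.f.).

V ≈ 5.30 × 10^6 m³

Direct-runoff ordinates (Q − Q_b): 0.0, 19.0, 39.0, 74.0, 110.0, 65.0, 38.0, 23.0, 87.0, 36.0, 0.0 m³/s.
ΣQ_DR = 491.0 m³/s.
With Δt = 3 h = 10800 s, V = ΣQ_DR · Δt = 491.0 × 10800 = 5.30 × 10^6 m³.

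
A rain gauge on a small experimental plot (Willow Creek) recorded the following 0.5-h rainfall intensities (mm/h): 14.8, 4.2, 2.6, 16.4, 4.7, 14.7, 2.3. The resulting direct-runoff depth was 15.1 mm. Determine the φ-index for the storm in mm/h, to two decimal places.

φ ≈ 5.23 mm/h

Only the 3 blocks with intensity above φ contribute runoff: 14.8, 16.4, 14.7 mm/h.
Σ(I−φ)·Δt = d  ⇒  (14.8+16.4+14.7 − 3φ)·0.5 = 15.1
φ = (45.90 − 15.1/0.5) / 3 = 5.23 mm/h.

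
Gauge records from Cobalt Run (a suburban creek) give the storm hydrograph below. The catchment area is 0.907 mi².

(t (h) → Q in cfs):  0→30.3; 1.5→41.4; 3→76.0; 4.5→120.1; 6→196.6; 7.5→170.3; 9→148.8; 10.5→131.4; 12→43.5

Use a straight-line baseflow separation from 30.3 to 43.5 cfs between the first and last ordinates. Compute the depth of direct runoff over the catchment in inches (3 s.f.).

Direct runoff: 0.00, 9.45, 42.40, 84.85, 159.70, 131.75, 108.60, 89.55, 0.00 cfs; ΣQ_DR = 626.3 cfs.
V = ΣQ_DR · Δt = 626.3 × 5400 s = 3.382 × 10^6 ft³.
Over A = 0.907 mi², depth = V / A = 1.61 in.

d ≈ 1.61 in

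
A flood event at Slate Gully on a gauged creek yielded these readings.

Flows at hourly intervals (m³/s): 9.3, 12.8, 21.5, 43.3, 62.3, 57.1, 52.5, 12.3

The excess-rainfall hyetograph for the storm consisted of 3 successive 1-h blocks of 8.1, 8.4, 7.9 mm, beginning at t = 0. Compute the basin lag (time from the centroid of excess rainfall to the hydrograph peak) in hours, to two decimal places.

Centroid of excess rainfall: t_c = Σ P_i·t̄_i / ΣP_i = 1.4918 h (block centres at 0.5, 1.5, 2.5 h).
Hydrograph peak occurs at t = 4 h, so basin lag t_L = 4 − 1.4918 = 2.51 h.

t_L ≈ 2.51 h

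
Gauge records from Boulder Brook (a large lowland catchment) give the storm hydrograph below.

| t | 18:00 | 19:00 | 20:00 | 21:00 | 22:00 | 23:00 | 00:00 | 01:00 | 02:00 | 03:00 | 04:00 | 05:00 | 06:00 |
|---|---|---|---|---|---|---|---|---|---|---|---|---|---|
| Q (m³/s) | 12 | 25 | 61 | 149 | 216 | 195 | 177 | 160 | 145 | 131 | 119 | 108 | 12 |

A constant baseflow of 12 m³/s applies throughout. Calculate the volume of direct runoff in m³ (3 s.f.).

Direct-runoff ordinates (Q − Q_b): 0.0, 13.0, 49.0, 137.0, 204.0, 183.0, 165.0, 148.0, 133.0, 119.0, 107.0, 96.0, 0.0 m³/s.
ΣQ_DR = 1354 m³/s.
With Δt = 1 h = 3600 s, V = ΣQ_DR · Δt = 1354 × 3600 = 4.87 × 10^6 m³.

V ≈ 4.87 × 10^6 m³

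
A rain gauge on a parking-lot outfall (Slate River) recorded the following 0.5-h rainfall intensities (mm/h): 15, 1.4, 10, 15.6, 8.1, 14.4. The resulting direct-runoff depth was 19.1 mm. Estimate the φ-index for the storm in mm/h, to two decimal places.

Only the 5 blocks with intensity above φ contribute runoff: 15, 10, 15.6, 8.1, 14.4 mm/h.
Σ(I−φ)·Δt = d  ⇒  (15+10+15.6+8.1+14.4 − 5φ)·0.5 = 19.1
φ = (63.10 − 19.1/0.5) / 5 = 4.98 mm/h.

φ ≈ 4.98 mm/h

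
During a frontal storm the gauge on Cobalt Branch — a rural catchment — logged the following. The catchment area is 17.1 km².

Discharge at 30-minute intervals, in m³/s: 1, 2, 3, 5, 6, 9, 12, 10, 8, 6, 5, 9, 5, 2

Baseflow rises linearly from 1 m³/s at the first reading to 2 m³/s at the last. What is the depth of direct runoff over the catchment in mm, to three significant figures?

d ≈ 6.53 mm

Direct runoff: 0.00, 0.92, 1.85, 3.77, 4.69, 7.62, 10.54, 8.46, 6.38, 4.31, 3.23, 7.15, 3.08, 0.00 m³/s; ΣQ_DR = 62.00 m³/s.
V = ΣQ_DR · Δt = 62.00 × 1800 s = 1.116 × 10^5 m³.
Over A = 17.1 km², depth = V / A = 6.53 mm.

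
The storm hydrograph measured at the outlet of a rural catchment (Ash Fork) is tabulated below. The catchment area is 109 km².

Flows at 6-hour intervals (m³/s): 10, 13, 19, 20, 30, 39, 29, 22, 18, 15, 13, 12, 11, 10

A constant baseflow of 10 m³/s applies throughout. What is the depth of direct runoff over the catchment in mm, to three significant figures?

Direct runoff: 0.0, 3.0, 9.0, 10.0, 20.0, 29.0, 19.0, 12.0, 8.0, 5.0, 3.0, 2.0, 1.0, 0.0 m³/s; ΣQ_DR = 121.0 m³/s.
V = ΣQ_DR · Δt = 121.0 × 21600 s = 2.614 × 10^6 m³.
Over A = 109 km², depth = V / A = 24.0 mm.

d ≈ 24.0 mm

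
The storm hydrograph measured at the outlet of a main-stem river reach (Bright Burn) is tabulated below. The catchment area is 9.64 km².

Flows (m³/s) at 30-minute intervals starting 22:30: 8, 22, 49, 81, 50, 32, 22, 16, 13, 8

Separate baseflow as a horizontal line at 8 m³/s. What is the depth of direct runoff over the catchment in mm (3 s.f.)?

d ≈ 41.3 mm

Direct runoff: 0.0, 14.0, 41.0, 73.0, 42.0, 24.0, 14.0, 8.0, 5.0, 0.0 m³/s; ΣQ_DR = 221.0 m³/s.
V = ΣQ_DR · Δt = 221.0 × 1800 s = 3.978 × 10^5 m³.
Over A = 9.64 km², depth = V / A = 41.3 mm.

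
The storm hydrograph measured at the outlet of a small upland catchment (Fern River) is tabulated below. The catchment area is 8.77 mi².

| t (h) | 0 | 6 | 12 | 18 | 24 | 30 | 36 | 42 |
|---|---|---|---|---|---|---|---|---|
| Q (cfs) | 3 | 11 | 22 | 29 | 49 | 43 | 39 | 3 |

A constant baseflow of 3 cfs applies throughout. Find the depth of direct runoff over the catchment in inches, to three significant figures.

d ≈ 0.186 in

Direct runoff: 0.0, 8.0, 19.0, 26.0, 46.0, 40.0, 36.0, 0.0 cfs; ΣQ_DR = 175.0 cfs.
V = ΣQ_DR · Δt = 175.0 × 21600 s = 3.780 × 10^6 ft³.
Over A = 8.77 mi², depth = V / A = 0.186 in.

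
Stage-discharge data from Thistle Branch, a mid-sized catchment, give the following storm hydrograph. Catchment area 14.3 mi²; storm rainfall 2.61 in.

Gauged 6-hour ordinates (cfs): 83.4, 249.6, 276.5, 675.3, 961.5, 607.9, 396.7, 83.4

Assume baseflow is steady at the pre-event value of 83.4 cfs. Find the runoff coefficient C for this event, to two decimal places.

ΣQ_DR = 2667 cfs; V = ΣQ_DR·Δt = 5.761 × 10^7 ft³.
Runoff depth d = V / A = 1.734 in.
C = d / P = 1.734 / 2.61 = 0.66.

C ≈ 0.66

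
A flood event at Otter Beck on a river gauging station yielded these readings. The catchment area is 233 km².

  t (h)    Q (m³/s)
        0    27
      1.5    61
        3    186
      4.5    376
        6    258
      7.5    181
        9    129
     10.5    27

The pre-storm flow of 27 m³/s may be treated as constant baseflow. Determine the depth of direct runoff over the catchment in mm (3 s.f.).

d ≈ 23.8 mm

Direct runoff: 0.0, 34.0, 159.0, 349.0, 231.0, 154.0, 102.0, 0.0 m³/s; ΣQ_DR = 1029 m³/s.
V = ΣQ_DR · Δt = 1029 × 5400 s = 5.557 × 10^6 m³.
Over A = 233 km², depth = V / A = 23.8 mm.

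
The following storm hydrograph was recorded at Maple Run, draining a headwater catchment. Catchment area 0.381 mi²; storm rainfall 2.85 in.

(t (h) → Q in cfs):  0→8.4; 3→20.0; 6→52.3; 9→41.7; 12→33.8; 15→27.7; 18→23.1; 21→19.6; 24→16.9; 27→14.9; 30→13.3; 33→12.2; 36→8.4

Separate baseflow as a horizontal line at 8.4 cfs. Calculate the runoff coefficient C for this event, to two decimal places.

ΣQ_DR = 183.1 cfs; V = ΣQ_DR·Δt = 1.977 × 10^6 ft³.
Runoff depth d = V / A = 2.234 in.
C = d / P = 2.234 / 2.85 = 0.78.

C ≈ 0.78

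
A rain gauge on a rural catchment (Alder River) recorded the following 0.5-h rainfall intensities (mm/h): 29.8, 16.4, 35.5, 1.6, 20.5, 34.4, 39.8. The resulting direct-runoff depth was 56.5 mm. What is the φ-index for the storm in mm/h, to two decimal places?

Only the 6 blocks with intensity above φ contribute runoff: 29.8, 16.4, 35.5, 20.5, 34.4, 39.8 mm/h.
Σ(I−φ)·Δt = d  ⇒  (29.8+16.4+35.5+20.5+34.4+39.8 − 6φ)·0.5 = 56.5
φ = (176.4 − 56.5/0.5) / 6 = 10.57 mm/h.

φ ≈ 10.57 mm/h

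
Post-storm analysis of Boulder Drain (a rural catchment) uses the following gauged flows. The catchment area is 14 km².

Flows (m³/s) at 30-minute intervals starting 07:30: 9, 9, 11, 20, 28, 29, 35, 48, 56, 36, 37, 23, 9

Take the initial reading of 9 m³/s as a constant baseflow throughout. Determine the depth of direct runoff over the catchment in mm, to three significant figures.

d ≈ 30.0 mm

Direct runoff: 0.0, 0.0, 2.0, 11.0, 19.0, 20.0, 26.0, 39.0, 47.0, 27.0, 28.0, 14.0, 0.0 m³/s; ΣQ_DR = 233.0 m³/s.
V = ΣQ_DR · Δt = 233.0 × 1800 s = 4.194 × 10^5 m³.
Over A = 14 km², depth = V / A = 30.0 mm.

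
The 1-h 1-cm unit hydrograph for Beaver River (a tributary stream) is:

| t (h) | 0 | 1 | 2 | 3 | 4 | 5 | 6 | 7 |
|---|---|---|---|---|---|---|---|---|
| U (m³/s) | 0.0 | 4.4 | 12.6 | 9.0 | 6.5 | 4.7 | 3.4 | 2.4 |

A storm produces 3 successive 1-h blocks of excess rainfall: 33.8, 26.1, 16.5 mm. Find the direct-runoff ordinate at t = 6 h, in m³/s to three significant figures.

Q ≈ 34.5 m³/s

By discrete convolution, Q_j = Σ (P_i / 10 mm) · U_{j−i}.
At t = 6 h (j=6): Q = (33.8/10)·3.4 + (26.1/10)·4.7 + (16.5/10)·6.5 = 34.5 m³/s.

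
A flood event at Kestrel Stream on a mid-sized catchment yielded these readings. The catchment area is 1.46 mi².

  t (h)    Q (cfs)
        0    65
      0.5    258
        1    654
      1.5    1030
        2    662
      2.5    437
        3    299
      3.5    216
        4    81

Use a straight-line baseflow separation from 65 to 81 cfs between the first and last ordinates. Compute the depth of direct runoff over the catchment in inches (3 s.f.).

Direct runoff: 0.00, 191.00, 585.00, 959.00, 589.00, 362.00, 222.00, 137.00, 0.00 cfs; ΣQ_DR = 3045 cfs.
V = ΣQ_DR · Δt = 3045 × 1800 s = 5.481 × 10^6 ft³.
Over A = 1.46 mi², depth = V / A = 1.62 in.

d ≈ 1.62 in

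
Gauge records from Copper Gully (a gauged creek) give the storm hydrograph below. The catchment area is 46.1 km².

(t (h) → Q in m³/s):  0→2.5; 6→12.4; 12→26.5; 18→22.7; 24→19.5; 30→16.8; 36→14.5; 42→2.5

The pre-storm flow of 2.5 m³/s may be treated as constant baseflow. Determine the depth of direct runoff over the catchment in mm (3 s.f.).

Direct runoff: 0.0, 9.9, 24.0, 20.2, 17.0, 14.3, 12.0, 0.0 m³/s; ΣQ_DR = 97.40 m³/s.
V = ΣQ_DR · Δt = 97.40 × 21600 s = 2.104 × 10^6 m³.
Over A = 46.1 km², depth = V / A = 45.6 mm.

d ≈ 45.6 mm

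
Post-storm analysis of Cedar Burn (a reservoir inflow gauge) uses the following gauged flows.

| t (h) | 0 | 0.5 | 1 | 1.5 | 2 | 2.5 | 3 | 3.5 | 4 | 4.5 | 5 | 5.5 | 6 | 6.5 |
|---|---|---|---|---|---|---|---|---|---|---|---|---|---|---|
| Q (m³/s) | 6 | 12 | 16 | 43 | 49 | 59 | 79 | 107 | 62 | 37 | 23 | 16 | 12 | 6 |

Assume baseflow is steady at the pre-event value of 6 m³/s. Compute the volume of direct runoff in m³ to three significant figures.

V ≈ 7.97 × 10^5 m³

Direct-runoff ordinates (Q − Q_b): 0.0, 6.0, 10.0, 37.0, 43.0, 53.0, 73.0, 101.0, 56.0, 31.0, 17.0, 10.0, 6.0, 0.0 m³/s.
ΣQ_DR = 443.0 m³/s.
With Δt = 0.5 h = 1800 s, V = ΣQ_DR · Δt = 443.0 × 1800 = 7.97 × 10^5 m³.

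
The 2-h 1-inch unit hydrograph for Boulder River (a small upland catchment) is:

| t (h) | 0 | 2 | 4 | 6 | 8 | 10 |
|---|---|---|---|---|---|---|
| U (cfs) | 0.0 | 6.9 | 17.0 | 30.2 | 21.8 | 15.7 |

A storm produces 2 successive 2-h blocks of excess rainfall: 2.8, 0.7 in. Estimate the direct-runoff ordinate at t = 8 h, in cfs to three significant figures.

By discrete convolution, Q_j = Σ (P_i / 1 in) · U_{j−i}.
At t = 8 h (j=4): Q = (2.8/1)·21.8 + (0.7/1)·30.2 = 82.2 cfs.

Q ≈ 82.2 cfs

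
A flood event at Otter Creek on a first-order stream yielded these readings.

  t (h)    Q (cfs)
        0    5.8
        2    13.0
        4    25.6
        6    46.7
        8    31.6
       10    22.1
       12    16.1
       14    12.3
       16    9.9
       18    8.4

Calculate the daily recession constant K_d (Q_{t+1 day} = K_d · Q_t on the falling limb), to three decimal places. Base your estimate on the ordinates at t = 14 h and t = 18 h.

Between t = 14 h and t = 18 h the flow falls from 12.3 to 8.4 cfs over 2×2 h = 4 h.
Per-interval ratio K = (8.4/12.3)^(1/2) = 0.8264; K_d = K^(24/2) = 0.101.

K_d ≈ 0.101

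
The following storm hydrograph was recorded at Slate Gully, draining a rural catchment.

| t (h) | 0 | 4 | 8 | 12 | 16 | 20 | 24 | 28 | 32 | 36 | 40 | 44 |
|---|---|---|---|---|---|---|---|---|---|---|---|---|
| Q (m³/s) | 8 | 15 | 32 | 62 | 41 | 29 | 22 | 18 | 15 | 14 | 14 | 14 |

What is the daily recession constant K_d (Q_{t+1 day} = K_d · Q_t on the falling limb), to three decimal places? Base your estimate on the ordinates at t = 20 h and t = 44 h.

K_d ≈ 0.483

Between t = 20 h and t = 44 h the flow falls from 29 to 14 m³/s over 6×4 h = 24 h.
Per-interval ratio K = (14/29)^(1/6) = 0.8857; K_d = K^(24/4) = 0.483.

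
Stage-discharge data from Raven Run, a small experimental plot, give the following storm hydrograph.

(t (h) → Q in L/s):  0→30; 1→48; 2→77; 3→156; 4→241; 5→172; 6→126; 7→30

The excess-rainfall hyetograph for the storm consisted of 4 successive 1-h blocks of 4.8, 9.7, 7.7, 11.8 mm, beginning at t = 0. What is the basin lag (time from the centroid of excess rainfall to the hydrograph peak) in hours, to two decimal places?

Centroid of excess rainfall: t_c = Σ P_i·t̄_i / ΣP_i = 2.2794 h (block centres at 0.5, 1.5, 2.5, 3.5 h).
Hydrograph peak occurs at t = 4 h, so basin lag t_L = 4 − 2.2794 = 1.72 h.

t_L ≈ 1.72 h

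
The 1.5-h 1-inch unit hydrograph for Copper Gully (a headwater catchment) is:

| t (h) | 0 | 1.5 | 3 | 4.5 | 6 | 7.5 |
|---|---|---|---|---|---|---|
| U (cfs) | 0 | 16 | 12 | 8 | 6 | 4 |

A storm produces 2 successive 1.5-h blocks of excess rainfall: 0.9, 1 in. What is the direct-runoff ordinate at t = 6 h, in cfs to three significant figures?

By discrete convolution, Q_j = Σ (P_i / 1 in) · U_{j−i}.
At t = 6 h (j=4): Q = (0.9/1)·6 + (1/1)·8 = 13.4 cfs.

Q ≈ 13.4 cfs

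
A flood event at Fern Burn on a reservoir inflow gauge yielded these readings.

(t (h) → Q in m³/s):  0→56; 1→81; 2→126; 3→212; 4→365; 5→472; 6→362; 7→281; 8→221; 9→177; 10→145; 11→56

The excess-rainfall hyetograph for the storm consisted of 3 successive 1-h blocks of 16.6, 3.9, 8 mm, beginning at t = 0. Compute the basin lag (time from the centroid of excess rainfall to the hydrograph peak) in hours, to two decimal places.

Centroid of excess rainfall: t_c = Σ P_i·t̄_i / ΣP_i = 1.1982 h (block centres at 0.5, 1.5, 2.5 h).
Hydrograph peak occurs at t = 5 h, so basin lag t_L = 5 − 1.1982 = 3.80 h.

t_L ≈ 3.80 h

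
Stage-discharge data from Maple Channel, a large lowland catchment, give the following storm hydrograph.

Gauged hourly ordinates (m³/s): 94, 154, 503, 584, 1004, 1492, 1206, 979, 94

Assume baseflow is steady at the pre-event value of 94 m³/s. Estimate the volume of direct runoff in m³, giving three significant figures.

V ≈ 1.90 × 10^7 m³

Direct-runoff ordinates (Q − Q_b): 0.0, 60.0, 409.0, 490.0, 910.0, 1398.0, 1112.0, 885.0, 0.0 m³/s.
ΣQ_DR = 5264 m³/s.
With Δt = 1 h = 3600 s, V = ΣQ_DR · Δt = 5264 × 3600 = 1.90 × 10^7 m³.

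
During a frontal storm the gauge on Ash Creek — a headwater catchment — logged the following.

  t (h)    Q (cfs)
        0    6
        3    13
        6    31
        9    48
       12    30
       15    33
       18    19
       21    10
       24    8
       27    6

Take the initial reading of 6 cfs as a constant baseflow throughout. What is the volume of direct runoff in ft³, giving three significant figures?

V ≈ 1.56 × 10^6 ft³

Direct-runoff ordinates (Q − Q_b): 0.0, 7.0, 25.0, 42.0, 24.0, 27.0, 13.0, 4.0, 2.0, 0.0 cfs.
ΣQ_DR = 144.0 cfs.
With Δt = 3 h = 10800 s, V = ΣQ_DR · Δt = 144.0 × 10800 = 1.56 × 10^6 ft³.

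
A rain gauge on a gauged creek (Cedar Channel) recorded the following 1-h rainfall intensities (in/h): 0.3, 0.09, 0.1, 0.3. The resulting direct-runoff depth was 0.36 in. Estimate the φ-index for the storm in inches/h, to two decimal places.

φ ≈ 0.12 in/h

Only the 2 blocks with intensity above φ contribute runoff: 0.3, 0.3 in/h.
Σ(I−φ)·Δt = d  ⇒  (0.3+0.3 − 2φ)·1 = 0.36
φ = (0.6000 − 0.36/1) / 2 = 0.12 in/h.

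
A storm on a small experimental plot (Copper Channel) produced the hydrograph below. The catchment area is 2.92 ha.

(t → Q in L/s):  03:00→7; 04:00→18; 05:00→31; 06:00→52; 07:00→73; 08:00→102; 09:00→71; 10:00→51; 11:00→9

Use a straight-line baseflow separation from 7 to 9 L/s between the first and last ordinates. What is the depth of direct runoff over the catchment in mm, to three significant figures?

d ≈ 42.2 mm

Direct runoff: 0.00, 10.75, 23.50, 44.25, 65.00, 93.75, 62.50, 42.25, 0.00 L/s; ΣQ_DR = 342.0 L/s.
V = ΣQ_DR · Δt = 342.0 × 3600 s = 1.231 × 10^6 L.
Over A = 2.92 ha, depth = V / A = 42.2 mm.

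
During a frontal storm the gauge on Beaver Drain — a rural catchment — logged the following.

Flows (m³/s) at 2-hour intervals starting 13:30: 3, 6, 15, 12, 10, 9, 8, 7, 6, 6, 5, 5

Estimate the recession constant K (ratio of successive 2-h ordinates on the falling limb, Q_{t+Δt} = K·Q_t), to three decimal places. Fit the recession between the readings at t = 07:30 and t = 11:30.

Using the recession-limb readings at t = 07:30 and t = 11:30: Q falls from 6 to 5 m³/s over 2 intervals.
K = (Q₂/Q₁)^(1/2) = (5/6)^(1/2) = 0.913.

K ≈ 0.913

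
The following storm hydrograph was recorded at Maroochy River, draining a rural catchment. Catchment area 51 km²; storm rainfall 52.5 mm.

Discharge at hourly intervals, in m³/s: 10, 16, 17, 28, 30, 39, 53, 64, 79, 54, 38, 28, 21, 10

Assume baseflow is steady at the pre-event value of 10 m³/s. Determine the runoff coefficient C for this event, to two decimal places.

C ≈ 0.47

ΣQ_DR = 347.0 m³/s; V = ΣQ_DR·Δt = 1.249 × 10^6 m³.
Runoff depth d = V / A = 24.49 mm.
C = d / P = 24.49 / 52.5 = 0.47.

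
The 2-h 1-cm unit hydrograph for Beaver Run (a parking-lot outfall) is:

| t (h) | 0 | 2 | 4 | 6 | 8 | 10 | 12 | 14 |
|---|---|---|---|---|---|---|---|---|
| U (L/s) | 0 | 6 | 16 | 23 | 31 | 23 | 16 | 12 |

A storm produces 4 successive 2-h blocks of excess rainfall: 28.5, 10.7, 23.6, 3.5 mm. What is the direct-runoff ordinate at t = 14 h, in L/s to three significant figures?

By discrete convolution, Q_j = Σ (P_i / 10 mm) · U_{j−i}.
At t = 14 h (j=7): Q = (28.5/10)·12 + (10.7/10)·16 + (23.6/10)·23 + (3.5/10)·31 = 116 L/s.

Q ≈ 116 L/s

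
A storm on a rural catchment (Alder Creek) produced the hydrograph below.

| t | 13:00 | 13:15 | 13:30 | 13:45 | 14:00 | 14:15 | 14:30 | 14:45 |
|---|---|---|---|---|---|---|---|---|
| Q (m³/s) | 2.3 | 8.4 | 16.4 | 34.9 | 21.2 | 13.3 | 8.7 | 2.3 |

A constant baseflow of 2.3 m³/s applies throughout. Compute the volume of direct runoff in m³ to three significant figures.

Direct-runoff ordinates (Q − Q_b): 0.0, 6.1, 14.1, 32.6, 18.9, 11.0, 6.4, 0.0 m³/s.
ΣQ_DR = 89.10 m³/s.
With Δt = 0.25 h = 900 s, V = ΣQ_DR · Δt = 89.10 × 900 = 80200 m³.

V ≈ 80200 m³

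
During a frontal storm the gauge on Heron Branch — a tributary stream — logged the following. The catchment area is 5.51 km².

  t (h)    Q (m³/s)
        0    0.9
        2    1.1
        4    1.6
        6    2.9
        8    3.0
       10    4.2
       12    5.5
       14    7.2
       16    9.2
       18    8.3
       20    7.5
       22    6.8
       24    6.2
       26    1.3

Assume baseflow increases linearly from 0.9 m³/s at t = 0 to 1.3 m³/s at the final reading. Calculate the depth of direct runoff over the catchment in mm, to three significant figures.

d ≈ 65.7 mm

Direct runoff: 0.00, 0.17, 0.64, 1.91, 1.98, 3.15, 4.42, 6.08, 8.05, 7.12, 6.29, 5.56, 4.93, 0.00 m³/s; ΣQ_DR = 50.30 m³/s.
V = ΣQ_DR · Δt = 50.30 × 7200 s = 3.622 × 10^5 m³.
Over A = 5.51 km², depth = V / A = 65.7 mm.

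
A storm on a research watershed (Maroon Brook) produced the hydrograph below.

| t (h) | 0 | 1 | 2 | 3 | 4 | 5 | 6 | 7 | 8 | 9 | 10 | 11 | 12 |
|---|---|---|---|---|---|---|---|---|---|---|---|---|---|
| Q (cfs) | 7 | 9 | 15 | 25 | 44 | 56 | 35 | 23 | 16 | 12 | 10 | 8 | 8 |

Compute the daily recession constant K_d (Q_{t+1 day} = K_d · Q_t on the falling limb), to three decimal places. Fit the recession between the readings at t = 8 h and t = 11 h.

K_d ≈ 0.004

Between t = 8 h and t = 11 h the flow falls from 16 to 8 cfs over 3×1 h = 3 h.
Per-interval ratio K = (8/16)^(1/3) = 0.7937; K_d = K^(24/1) = 0.004.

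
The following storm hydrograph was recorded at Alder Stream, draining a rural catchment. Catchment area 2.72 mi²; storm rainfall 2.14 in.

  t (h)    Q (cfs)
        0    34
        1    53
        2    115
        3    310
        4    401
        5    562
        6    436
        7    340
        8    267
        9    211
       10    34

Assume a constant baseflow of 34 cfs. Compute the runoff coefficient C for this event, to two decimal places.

C ≈ 0.64

ΣQ_DR = 2389 cfs; V = ΣQ_DR·Δt = 8.600 × 10^6 ft³.
Runoff depth d = V / A = 1.361 in.
C = d / P = 1.361 / 2.14 = 0.64.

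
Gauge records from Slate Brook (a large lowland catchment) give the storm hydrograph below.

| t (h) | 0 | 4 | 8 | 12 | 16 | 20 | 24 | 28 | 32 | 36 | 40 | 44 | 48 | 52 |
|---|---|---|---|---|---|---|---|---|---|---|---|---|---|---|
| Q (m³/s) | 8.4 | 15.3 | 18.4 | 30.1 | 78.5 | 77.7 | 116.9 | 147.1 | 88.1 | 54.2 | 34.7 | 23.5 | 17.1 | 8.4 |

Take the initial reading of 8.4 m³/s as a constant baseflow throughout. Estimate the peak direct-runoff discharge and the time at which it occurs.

Q_p = 138.7 m³/s at t = 28 h

Subtracting baseflow gives direct-runoff ordinates: 0.0, 6.9, 10.0, 21.7, 70.1, 69.3, 108.5, 138.7, 79.7, 45.8, 26.3, 15.1, 8.7, 0.0 m³/s.
The maximum is 138.7 m³/s, occurring at the reading for t = 28 h.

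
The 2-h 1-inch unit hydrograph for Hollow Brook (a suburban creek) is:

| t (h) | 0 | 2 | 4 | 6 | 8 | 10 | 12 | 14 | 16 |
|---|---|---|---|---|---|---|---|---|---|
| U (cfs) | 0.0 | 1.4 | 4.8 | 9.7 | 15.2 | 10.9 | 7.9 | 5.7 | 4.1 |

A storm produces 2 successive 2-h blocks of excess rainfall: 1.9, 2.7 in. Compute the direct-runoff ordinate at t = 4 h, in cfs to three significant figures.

Q ≈ 12.9 cfs

By discrete convolution, Q_j = Σ (P_i / 1 in) · U_{j−i}.
At t = 4 h (j=2): Q = (1.9/1)·4.8 + (2.7/1)·1.4 = 12.9 cfs.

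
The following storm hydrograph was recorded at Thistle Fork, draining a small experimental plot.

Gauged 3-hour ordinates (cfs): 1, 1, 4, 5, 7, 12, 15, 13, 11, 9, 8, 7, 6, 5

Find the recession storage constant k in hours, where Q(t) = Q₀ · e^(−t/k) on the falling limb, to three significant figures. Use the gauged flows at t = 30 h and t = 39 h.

k ≈ 19.1 h

On the falling limb, Q drops from 8 to 5 cfs between t = 30 h and t = 39 h (Δt = 9 h).
k = −Δt / ln(Q₂/Q₁) = −9 / ln(5/8) = 19.1 h.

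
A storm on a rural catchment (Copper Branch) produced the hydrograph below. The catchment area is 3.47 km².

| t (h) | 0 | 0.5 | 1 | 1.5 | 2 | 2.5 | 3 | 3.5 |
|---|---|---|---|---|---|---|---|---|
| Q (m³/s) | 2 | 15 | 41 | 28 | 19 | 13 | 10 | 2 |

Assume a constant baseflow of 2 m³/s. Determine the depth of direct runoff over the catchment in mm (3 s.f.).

d ≈ 59.1 mm

Direct runoff: 0.0, 13.0, 39.0, 26.0, 17.0, 11.0, 8.0, 0.0 m³/s; ΣQ_DR = 114.0 m³/s.
V = ΣQ_DR · Δt = 114.0 × 1800 s = 2.052 × 10^5 m³.
Over A = 3.47 km², depth = V / A = 59.1 mm.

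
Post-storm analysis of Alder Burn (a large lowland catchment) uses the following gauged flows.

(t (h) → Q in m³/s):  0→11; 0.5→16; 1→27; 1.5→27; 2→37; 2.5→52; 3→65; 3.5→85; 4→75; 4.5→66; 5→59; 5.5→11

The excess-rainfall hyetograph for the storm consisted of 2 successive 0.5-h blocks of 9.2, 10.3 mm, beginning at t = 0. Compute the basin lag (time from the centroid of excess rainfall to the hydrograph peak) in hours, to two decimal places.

t_L ≈ 2.99 h

Centroid of excess rainfall: t_c = Σ P_i·t̄_i / ΣP_i = 0.5141 h (block centres at 0.25, 0.75 h).
Hydrograph peak occurs at t = 3.5 h, so basin lag t_L = 3.5 − 0.5141 = 2.99 h.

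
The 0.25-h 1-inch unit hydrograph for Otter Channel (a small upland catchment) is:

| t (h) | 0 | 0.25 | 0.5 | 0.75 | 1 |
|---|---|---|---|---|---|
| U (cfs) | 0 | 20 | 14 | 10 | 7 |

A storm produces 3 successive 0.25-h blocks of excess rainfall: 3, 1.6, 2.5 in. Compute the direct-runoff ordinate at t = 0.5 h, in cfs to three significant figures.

Q ≈ 74.0 cfs

By discrete convolution, Q_j = Σ (P_i / 1 in) · U_{j−i}.
At t = 0.5 h (j=2): Q = (3/1)·14 + (1.6/1)·20 + (2.5/1)·0 = 74.0 cfs.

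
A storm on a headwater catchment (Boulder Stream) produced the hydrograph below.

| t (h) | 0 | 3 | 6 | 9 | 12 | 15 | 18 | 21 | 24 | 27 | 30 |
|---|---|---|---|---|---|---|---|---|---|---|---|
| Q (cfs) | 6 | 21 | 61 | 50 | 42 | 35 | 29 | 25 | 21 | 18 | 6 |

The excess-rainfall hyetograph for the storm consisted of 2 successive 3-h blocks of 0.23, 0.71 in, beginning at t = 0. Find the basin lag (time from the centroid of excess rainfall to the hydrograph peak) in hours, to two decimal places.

t_L ≈ 2.23 h

Centroid of excess rainfall: t_c = Σ P_i·t̄_i / ΣP_i = 3.7660 h (block centres at 1.5, 4.5 h).
Hydrograph peak occurs at t = 6 h, so basin lag t_L = 6 − 3.7660 = 2.23 h.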